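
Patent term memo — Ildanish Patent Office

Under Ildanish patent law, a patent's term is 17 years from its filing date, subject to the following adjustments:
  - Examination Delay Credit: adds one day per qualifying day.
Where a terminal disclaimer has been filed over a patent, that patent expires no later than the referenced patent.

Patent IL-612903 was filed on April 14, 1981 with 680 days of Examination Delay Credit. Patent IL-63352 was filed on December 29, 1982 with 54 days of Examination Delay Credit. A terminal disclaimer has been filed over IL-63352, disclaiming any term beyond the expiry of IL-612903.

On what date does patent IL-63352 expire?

February 21, 2000

Natural term of IL-63352:
  Base: filing + 17 years → 29 December 1999.
  Examination Delay Credit: +54 days → 21 February 2000.
Expiry of referenced patent IL-612903:
  Base: filing + 17 years → 14 April 1998.
  Examination Delay Credit: +680 days → 23 February 2000.
Terminal disclaimer: IL-63352 expires on the earlier of 21 February 2000 and 23 February 2000.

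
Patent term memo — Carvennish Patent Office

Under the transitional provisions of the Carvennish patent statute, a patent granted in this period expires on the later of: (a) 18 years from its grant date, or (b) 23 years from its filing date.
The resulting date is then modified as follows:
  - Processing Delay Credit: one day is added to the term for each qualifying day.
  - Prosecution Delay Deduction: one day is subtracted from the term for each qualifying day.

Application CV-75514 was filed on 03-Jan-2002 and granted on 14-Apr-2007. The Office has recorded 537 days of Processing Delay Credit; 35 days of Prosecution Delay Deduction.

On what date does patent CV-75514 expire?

(a) grant + 18 years → 14 April 2025.
(b) filing + 23 years → 3 January 2025.
Later of the two: 14 April 2025.
Processing Delay Credit: +537 days → 3 October 2026.
Prosecution Delay Deduction: −35 days → 29 August 2026.

August 29, 2026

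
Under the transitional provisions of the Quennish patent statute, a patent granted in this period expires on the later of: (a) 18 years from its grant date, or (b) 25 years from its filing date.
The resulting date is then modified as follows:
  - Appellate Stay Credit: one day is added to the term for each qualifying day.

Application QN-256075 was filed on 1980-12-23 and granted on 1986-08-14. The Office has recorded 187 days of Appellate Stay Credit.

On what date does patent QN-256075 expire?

(a) grant + 18 years → 14 August 2004.
(b) filing + 25 years → 23 December 2005.
Later of the two: 23 December 2005.
Appellate Stay Credit: +187 days → 28 June 2006.

June 28, 2006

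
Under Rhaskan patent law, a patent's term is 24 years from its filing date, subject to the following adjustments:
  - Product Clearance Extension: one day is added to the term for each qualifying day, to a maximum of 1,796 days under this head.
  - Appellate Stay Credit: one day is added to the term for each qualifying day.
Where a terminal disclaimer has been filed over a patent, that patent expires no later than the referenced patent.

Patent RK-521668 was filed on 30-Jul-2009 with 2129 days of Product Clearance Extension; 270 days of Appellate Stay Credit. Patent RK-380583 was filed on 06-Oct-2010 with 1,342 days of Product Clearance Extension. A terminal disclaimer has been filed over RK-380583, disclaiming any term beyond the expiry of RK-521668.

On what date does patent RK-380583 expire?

Natural term of RK-380583:
  Base: filing + 24 years → 6 October 2034.
  Product Clearance Extension: 1342 days (within the 1796-day cap) → +1342 days → 9 June 2038.
Expiry of referenced patent RK-521668:
  Base: filing + 24 years → 30 July 2033.
  Product Clearance Extension: 2129 days claimed exceeds the 1796-day cap, so +1796 days → 30 June 2038.
  Appellate Stay Credit: +270 days → 27 March 2039.
Terminal disclaimer: RK-380583 expires on the earlier of 9 June 2038 and 27 March 2039.

2038-06-09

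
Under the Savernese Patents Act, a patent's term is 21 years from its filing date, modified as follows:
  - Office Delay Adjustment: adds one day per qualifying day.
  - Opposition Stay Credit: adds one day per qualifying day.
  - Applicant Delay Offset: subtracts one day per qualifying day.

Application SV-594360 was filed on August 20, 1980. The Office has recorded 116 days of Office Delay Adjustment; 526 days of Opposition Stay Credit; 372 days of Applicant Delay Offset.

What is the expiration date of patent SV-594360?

2002-05-17

Base term: filing date + 21 years → 20 August 2001.
Office Delay Adjustment: +116 days → 14 December 2001.
Opposition Stay Credit: +526 days → 24 May 2003.
Applicant Delay Offset: −372 days → 17 May 2002.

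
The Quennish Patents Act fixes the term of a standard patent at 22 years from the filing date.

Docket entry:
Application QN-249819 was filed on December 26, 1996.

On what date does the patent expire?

Filing date + 22 years → 26 December 2018.

December 26, 2018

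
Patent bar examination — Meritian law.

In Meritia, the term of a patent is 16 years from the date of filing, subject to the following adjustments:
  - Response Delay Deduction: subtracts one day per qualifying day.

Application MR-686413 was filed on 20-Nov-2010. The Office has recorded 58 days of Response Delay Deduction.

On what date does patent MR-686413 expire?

2026-09-23

Base term: filing date + 16 years → 20 November 2026.
Response Delay Deduction: −58 days → 23 September 2026.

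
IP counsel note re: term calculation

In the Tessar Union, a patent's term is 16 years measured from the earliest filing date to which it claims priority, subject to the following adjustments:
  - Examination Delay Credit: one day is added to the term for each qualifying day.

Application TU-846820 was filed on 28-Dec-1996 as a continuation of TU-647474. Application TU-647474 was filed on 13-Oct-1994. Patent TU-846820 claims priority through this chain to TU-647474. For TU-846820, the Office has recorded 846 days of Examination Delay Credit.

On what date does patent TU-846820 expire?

Earliest priority filing: 13 October 1994.
Base term: 13 October 1994 + 16 years → 13 October 2010.
Examination Delay Credit: +846 days → 5 February 2013.

2013-02-05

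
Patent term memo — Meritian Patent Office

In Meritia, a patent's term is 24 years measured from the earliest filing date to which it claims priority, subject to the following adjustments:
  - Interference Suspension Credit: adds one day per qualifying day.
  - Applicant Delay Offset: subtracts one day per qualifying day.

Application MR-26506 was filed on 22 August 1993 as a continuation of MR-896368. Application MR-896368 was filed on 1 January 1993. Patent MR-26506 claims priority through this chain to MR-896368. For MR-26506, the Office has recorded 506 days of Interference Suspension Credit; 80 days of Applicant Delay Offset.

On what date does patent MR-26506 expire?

2018-03-03

Earliest priority filing: 1 January 1993.
Base term: 1 January 1993 + 24 years → 1 January 2017.
Interference Suspension Credit: +506 days → 22 May 2018.
Applicant Delay Offset: −80 days → 3 March 2018.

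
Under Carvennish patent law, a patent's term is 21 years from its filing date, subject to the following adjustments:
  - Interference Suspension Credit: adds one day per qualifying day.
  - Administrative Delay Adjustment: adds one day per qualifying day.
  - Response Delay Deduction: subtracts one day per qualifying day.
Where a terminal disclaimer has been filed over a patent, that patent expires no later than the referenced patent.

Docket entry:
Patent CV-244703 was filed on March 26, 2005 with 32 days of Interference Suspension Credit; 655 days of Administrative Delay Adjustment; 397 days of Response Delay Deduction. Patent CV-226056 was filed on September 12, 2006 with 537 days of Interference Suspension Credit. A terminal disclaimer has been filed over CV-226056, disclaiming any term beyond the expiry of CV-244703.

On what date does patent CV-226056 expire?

January 10, 2027

Natural term of CV-226056:
  Base: filing + 21 years → 12 September 2027.
  Interference Suspension Credit: +537 days → 2 March 2029.
Expiry of referenced patent CV-244703:
  Base: filing + 21 years → 26 March 2026.
  Interference Suspension Credit: +32 days → 27 April 2026.
  Administrative Delay Adjustment: +655 days → 11 February 2028.
  Response Delay Deduction: −397 days → 10 January 2027.
Terminal disclaimer: CV-226056 expires on the earlier of 2 March 2029 and 10 January 2027.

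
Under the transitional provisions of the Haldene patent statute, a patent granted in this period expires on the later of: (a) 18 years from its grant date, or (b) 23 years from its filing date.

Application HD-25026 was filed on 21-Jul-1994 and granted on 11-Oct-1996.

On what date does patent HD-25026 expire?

(a) grant + 18 years → 11 October 2014.
(b) filing + 23 years → 21 July 2017.
Later of the two: 21 July 2017.

2017-07-21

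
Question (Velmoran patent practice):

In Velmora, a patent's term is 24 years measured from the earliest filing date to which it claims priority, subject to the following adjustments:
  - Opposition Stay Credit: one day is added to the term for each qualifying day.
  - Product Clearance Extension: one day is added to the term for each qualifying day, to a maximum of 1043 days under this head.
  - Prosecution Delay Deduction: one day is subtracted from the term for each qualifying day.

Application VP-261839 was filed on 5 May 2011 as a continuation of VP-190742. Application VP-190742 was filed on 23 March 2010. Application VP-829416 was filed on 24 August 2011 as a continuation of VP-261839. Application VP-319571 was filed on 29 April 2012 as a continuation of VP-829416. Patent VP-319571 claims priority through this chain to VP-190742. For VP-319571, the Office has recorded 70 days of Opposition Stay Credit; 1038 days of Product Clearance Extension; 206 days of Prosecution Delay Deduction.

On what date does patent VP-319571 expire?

Earliest priority filing: 23 March 2010.
Base term: 23 March 2010 + 24 years → 23 March 2034.
Opposition Stay Credit: +70 days → 1 June 2034.
Product Clearance Extension: 1038 days (within the 1043-day cap) → +1038 days → 4 April 2037.
Prosecution Delay Deduction: −206 days → 10 September 2036.

September 10, 2036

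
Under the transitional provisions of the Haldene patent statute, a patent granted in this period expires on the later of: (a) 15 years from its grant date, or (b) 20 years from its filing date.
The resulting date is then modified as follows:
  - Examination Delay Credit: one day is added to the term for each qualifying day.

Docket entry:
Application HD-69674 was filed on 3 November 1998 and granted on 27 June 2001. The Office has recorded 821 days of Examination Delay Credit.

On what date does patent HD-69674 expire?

(a) grant + 15 years → 27 June 2016.
(b) filing + 20 years → 3 November 2018.
Later of the two: 3 November 2018.
Examination Delay Credit: +821 days → 1 February 2021.

2021-02-01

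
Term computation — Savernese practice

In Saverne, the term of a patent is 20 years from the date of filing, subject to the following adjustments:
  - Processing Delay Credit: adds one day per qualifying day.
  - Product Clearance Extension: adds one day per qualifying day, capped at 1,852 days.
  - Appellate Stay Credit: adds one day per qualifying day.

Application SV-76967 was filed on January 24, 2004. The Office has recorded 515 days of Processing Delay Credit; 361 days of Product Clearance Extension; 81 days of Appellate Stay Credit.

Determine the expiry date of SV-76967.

September 7, 2026

Base term: filing date + 20 years → 24 January 2024.
Processing Delay Credit: +515 days → 22 June 2025.
Product Clearance Extension: 361 days (within the 1852-day cap) → +361 days → 18 June 2026.
Appellate Stay Credit: +81 days → 7 September 2026.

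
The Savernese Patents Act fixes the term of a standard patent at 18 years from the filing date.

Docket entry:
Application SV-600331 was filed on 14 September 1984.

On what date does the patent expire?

Filing date + 18 years → 14 September 2002.

September 14, 2002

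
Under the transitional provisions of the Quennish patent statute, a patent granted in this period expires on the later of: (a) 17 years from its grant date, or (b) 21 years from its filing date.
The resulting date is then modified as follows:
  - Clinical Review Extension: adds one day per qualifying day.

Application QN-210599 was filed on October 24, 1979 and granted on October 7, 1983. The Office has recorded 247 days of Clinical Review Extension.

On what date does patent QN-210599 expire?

2001-06-28

(a) grant + 17 years → 7 October 2000.
(b) filing + 21 years → 24 October 2000.
Later of the two: 24 October 2000.
Clinical Review Extension: +247 days → 28 June 2001.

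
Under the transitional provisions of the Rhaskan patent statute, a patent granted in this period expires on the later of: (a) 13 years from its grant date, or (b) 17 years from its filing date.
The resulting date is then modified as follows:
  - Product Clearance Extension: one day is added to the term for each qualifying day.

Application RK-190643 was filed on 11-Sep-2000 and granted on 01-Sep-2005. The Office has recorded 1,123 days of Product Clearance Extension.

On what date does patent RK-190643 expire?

(a) grant + 13 years → 1 September 2018.
(b) filing + 17 years → 11 September 2017.
Later of the two: 1 September 2018.
Product Clearance Extension: +1123 days → 28 September 2021.

September 28, 2021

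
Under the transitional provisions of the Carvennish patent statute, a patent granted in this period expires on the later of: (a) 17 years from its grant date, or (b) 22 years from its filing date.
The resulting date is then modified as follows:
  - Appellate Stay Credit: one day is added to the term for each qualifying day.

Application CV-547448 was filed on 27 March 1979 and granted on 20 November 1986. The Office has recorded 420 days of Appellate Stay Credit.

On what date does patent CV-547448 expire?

(a) grant + 17 years → 20 November 2003.
(b) filing + 22 years → 27 March 2001.
Later of the two: 20 November 2003.
Appellate Stay Credit: +420 days → 13 January 2005.

2005-01-13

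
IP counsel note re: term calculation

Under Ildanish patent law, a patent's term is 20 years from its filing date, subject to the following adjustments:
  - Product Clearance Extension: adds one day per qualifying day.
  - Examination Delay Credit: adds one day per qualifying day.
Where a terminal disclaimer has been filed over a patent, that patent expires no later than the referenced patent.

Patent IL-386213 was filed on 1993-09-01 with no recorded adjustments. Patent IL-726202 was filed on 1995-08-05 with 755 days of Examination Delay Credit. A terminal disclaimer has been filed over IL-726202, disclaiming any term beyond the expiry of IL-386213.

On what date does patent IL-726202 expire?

Natural term of IL-726202:
  Base: filing + 20 years → 5 August 2015.
  Examination Delay Credit: +755 days → 29 August 2017.
Expiry of referenced patent IL-386213:
  Base: filing + 20 years → 1 September 2013.
Terminal disclaimer: IL-726202 expires on the earlier of 29 August 2017 and 1 September 2013.

2013-09-01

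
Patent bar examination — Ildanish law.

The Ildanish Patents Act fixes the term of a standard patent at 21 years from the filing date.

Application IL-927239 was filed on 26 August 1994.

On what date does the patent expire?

Filing date + 21 years → 26 August 2015.

August 26, 2015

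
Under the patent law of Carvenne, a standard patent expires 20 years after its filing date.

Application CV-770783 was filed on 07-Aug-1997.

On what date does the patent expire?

August 7, 2017

Filing date + 20 years → 7 August 2017.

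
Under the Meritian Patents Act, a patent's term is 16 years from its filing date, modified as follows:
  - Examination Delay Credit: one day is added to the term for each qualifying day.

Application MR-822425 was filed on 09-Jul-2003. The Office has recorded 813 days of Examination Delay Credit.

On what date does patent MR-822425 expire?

Base term: filing date + 16 years → 9 July 2019.
Examination Delay Credit: +813 days → 29 September 2021.

September 29, 2021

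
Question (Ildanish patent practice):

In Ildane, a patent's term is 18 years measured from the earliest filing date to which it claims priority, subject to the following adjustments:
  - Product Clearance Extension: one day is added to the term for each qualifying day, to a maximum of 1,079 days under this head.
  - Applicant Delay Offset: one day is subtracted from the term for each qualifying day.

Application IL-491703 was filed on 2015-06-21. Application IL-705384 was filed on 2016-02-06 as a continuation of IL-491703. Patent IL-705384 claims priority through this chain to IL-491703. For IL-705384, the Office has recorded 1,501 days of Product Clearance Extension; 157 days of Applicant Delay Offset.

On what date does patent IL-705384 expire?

2035-12-30

Earliest priority filing: 21 June 2015.
Base term: 21 June 2015 + 18 years → 21 June 2033.
Product Clearance Extension: 1501 days claimed exceeds the 1079-day cap, so +1079 days → 4 June 2036.
Applicant Delay Offset: −157 days → 30 December 2035.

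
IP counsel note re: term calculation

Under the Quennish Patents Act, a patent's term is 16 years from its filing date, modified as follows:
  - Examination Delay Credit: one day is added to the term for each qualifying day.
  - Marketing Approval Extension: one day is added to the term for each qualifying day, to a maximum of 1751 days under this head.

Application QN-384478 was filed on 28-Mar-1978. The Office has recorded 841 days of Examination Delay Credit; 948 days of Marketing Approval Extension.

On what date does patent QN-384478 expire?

February 19, 1999

Base term: filing date + 16 years → 28 March 1994.
Examination Delay Credit: +841 days → 16 July 1996.
Marketing Approval Extension: 948 days (within the 1751-day cap) → +948 days → 19 February 1999.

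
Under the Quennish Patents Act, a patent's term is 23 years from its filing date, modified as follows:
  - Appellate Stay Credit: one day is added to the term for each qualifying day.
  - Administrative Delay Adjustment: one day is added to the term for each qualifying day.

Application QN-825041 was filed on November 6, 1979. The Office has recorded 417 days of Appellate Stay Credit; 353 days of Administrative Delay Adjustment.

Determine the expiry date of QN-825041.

Base term: filing date + 23 years → 6 November 2002.
Appellate Stay Credit: +417 days → 28 December 2003.
Administrative Delay Adjustment: +353 days → 15 December 2004.

2004-12-15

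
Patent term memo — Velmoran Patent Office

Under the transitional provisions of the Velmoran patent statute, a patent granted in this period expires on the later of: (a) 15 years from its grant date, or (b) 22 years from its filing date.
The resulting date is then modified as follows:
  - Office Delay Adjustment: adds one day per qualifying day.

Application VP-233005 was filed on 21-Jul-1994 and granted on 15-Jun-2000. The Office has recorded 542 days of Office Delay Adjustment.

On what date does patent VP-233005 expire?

(a) grant + 15 years → 15 June 2015.
(b) filing + 22 years → 21 July 2016.
Later of the two: 21 July 2016.
Office Delay Adjustment: +542 days → 14 January 2018.

January 14, 2018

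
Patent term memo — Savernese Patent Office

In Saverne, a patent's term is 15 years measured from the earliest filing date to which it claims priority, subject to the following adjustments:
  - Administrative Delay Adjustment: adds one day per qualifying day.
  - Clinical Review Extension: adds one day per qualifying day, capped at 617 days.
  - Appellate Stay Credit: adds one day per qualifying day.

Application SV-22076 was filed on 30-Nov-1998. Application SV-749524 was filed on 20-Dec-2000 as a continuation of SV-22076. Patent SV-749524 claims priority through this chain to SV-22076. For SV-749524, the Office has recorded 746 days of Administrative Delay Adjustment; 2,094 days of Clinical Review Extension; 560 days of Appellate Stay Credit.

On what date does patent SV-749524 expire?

2019-03-07

Earliest priority filing: 30 November 1998.
Base term: 30 November 1998 + 15 years → 30 November 2013.
Administrative Delay Adjustment: +746 days → 16 December 2015.
Clinical Review Extension: 2094 days claimed exceeds the 617-day cap, so +617 days → 24 August 2017.
Appellate Stay Credit: +560 days → 7 March 2019.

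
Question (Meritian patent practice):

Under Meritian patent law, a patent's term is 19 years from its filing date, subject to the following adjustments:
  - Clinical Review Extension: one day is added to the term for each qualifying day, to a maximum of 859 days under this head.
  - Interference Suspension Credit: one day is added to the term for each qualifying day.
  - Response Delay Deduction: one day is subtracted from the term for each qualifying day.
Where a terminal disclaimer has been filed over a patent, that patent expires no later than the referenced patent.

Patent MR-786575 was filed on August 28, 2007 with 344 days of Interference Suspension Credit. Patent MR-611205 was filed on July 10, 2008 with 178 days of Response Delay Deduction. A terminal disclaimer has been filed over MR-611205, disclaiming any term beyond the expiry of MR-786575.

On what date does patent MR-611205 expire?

Natural term of MR-611205:
  Base: filing + 19 years → 10 July 2027.
  Response Delay Deduction: −178 days → 13 January 2027.
Expiry of referenced patent MR-786575:
  Base: filing + 19 years → 28 August 2026.
  Interference Suspension Credit: +344 days → 7 August 2027.
Terminal disclaimer: MR-611205 expires on the earlier of 13 January 2027 and 7 August 2027.

2027-01-13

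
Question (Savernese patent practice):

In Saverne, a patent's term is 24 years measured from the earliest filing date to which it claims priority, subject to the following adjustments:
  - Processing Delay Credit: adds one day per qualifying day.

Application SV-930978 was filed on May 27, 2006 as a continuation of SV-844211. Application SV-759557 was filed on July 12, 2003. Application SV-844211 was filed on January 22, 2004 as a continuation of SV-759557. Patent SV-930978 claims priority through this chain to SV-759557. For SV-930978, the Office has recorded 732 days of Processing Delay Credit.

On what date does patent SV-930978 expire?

Earliest priority filing: 12 July 2003.
Base term: 12 July 2003 + 24 years → 12 July 2027.
Processing Delay Credit: +732 days → 13 July 2029.

2029-07-13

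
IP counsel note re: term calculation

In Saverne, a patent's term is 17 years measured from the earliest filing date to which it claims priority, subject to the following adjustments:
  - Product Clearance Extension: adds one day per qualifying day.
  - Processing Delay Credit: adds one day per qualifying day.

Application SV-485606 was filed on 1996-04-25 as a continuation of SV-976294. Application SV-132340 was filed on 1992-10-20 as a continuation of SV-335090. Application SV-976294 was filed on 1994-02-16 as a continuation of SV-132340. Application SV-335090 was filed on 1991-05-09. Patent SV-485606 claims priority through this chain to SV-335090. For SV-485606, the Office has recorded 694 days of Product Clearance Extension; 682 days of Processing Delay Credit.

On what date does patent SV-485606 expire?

2012-02-14

Earliest priority filing: 9 May 1991.
Base term: 9 May 1991 + 17 years → 9 May 2008.
Product Clearance Extension: +694 days → 3 April 2010.
Processing Delay Credit: +682 days → 14 February 2012.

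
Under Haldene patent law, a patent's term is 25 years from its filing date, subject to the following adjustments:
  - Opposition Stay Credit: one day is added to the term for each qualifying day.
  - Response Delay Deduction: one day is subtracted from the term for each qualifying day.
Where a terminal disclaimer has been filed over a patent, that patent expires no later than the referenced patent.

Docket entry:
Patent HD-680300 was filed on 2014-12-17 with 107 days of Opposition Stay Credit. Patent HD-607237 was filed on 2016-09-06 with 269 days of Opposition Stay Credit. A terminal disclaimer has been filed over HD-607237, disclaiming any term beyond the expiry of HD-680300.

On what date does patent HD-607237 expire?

2040-04-02

Natural term of HD-607237:
  Base: filing + 25 years → 6 September 2041.
  Opposition Stay Credit: +269 days → 2 June 2042.
Expiry of referenced patent HD-680300:
  Base: filing + 25 years → 17 December 2039.
  Opposition Stay Credit: +107 days → 2 April 2040.
Terminal disclaimer: HD-607237 expires on the earlier of 2 June 2042 and 2 April 2040.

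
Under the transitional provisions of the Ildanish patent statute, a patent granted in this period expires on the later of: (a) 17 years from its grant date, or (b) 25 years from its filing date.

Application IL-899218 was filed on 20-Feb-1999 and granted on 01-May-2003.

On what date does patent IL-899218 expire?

(a) grant + 17 years → 1 May 2020.
(b) filing + 25 years → 20 February 2024.
Later of the two: 20 February 2024.

2024-02-20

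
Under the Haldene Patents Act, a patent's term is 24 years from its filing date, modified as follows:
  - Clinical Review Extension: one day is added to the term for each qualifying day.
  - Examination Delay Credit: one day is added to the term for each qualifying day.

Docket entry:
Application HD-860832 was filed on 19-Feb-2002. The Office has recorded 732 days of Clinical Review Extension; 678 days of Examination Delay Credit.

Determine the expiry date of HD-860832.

Base term: filing date + 24 years → 19 February 2026.
Clinical Review Extension: +732 days → 21 February 2028.
Examination Delay Credit: +678 days → 30 December 2029.

December 30, 2029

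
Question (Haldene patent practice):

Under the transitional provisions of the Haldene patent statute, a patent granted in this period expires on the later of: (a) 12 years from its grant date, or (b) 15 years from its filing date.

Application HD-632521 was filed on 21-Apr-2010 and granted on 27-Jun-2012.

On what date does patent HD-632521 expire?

2025-04-21

(a) grant + 12 years → 27 June 2024.
(b) filing + 15 years → 21 April 2025.
Later of the two: 21 April 2025.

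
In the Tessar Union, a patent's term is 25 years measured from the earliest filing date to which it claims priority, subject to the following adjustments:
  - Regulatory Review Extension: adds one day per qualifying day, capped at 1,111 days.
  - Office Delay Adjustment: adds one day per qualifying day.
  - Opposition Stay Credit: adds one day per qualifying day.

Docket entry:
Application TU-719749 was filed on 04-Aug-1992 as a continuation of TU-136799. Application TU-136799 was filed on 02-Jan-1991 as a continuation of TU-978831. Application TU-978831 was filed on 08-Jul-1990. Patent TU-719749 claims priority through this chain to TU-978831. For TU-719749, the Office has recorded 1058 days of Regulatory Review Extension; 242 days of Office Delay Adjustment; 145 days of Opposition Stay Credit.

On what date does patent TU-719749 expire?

Earliest priority filing: 8 July 1990.
Base term: 8 July 1990 + 25 years → 8 July 2015.
Regulatory Review Extension: 1058 days (within the 1111-day cap) → +1058 days → 31 May 2018.
Office Delay Adjustment: +242 days → 28 January 2019.
Opposition Stay Credit: +145 days → 22 June 2019.

June 22, 2019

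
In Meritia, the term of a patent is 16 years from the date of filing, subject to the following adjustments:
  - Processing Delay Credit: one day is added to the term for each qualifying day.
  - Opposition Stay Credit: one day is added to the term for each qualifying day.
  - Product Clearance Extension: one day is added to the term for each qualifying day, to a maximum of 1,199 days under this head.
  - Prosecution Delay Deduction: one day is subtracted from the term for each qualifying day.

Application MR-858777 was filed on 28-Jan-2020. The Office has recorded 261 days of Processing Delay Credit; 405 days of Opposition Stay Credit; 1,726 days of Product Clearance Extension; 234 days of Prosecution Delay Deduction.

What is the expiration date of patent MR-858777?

2040-07-16

Base term: filing date + 16 years → 28 January 2036.
Processing Delay Credit: +261 days → 15 October 2036.
Opposition Stay Credit: +405 days → 24 November 2037.
Product Clearance Extension: 1726 days claimed exceeds the 1199-day cap, so +1199 days → 7 March 2041.
Prosecution Delay Deduction: −234 days → 16 July 2040.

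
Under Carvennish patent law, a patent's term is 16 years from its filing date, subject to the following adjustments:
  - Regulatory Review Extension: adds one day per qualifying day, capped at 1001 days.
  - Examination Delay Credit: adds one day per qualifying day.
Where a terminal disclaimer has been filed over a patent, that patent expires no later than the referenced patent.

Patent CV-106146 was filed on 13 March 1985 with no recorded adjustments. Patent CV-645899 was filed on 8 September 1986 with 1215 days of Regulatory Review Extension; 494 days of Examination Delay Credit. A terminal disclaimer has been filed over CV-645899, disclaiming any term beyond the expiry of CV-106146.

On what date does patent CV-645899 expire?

Natural term of CV-645899:
  Base: filing + 16 years → 8 September 2002.
  Regulatory Review Extension: 1215 days claimed exceeds the 1001-day cap, so +1001 days → 5 June 2005.
  Examination Delay Credit: +494 days → 12 October 2006.
Expiry of referenced patent CV-106146:
  Base: filing + 16 years → 13 March 2001.
Terminal disclaimer: CV-645899 expires on the earlier of 12 October 2006 and 13 March 2001.

2001-03-13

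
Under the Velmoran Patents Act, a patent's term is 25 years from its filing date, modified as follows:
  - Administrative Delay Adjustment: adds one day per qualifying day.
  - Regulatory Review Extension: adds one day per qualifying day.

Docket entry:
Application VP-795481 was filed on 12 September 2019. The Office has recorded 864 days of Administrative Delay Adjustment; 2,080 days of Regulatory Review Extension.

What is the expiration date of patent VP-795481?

October 4, 2052

Base term: filing date + 25 years → 12 September 2044.
Administrative Delay Adjustment: +864 days → 24 January 2047.
Regulatory Review Extension: +2080 days → 4 October 2052.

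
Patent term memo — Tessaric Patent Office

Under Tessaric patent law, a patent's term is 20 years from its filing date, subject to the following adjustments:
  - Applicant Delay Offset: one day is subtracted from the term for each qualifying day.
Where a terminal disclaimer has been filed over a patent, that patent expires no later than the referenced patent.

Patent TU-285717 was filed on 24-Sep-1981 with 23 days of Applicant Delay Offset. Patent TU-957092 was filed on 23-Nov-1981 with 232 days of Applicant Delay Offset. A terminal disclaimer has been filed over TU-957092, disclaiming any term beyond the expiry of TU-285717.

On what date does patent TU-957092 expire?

April 5, 2001

Natural term of TU-957092:
  Base: filing + 20 years → 23 November 2001.
  Applicant Delay Offset: −232 days → 5 April 2001.
Expiry of referenced patent TU-285717:
  Base: filing + 20 years → 24 September 2001.
  Applicant Delay Offset: −23 days → 1 September 2001.
Terminal disclaimer: TU-957092 expires on the earlier of 5 April 2001 and 1 September 2001.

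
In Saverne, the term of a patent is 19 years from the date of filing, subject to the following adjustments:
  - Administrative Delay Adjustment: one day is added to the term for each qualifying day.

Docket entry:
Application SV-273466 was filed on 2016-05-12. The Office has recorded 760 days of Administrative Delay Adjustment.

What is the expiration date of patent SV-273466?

Base term: filing date + 19 years → 12 May 2035.
Administrative Delay Adjustment: +760 days → 10 June 2037.

June 10, 2037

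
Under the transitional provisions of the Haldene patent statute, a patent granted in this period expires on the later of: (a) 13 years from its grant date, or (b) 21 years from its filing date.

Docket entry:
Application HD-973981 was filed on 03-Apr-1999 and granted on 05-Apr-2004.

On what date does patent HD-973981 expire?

April 3, 2020

(a) grant + 13 years → 5 April 2017.
(b) filing + 21 years → 3 April 2020.
Later of the two: 3 April 2020.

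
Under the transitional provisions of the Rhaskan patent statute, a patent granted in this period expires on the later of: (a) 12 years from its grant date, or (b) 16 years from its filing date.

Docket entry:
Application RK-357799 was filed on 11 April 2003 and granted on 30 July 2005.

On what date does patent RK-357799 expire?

(a) grant + 12 years → 30 July 2017.
(b) filing + 16 years → 11 April 2019.
Later of the two: 11 April 2019.

2019-04-11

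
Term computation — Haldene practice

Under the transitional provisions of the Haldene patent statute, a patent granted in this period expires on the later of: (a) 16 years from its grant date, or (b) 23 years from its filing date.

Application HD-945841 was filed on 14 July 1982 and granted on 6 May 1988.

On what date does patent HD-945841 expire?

2005-07-14

(a) grant + 16 years → 6 May 2004.
(b) filing + 23 years → 14 July 2005.
Later of the two: 14 July 2005.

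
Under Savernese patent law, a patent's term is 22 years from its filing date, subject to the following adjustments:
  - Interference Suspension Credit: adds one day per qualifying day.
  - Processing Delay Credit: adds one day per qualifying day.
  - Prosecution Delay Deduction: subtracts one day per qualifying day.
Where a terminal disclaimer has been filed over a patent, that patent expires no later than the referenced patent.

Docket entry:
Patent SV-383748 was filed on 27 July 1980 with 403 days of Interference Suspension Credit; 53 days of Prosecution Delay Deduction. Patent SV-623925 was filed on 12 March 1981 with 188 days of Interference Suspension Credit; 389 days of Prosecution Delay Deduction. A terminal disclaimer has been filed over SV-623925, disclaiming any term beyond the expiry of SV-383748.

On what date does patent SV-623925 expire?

Natural term of SV-623925:
  Base: filing + 22 years → 12 March 2003.
  Interference Suspension Credit: +188 days → 16 September 2003.
  Prosecution Delay Deduction: −389 days → 23 August 2002.
Expiry of referenced patent SV-383748:
  Base: filing + 22 years → 27 July 2002.
  Interference Suspension Credit: +403 days → 3 September 2003.
  Prosecution Delay Deduction: −53 days → 12 July 2003.
Terminal disclaimer: SV-623925 expires on the earlier of 23 August 2002 and 12 July 2003.

August 23, 2002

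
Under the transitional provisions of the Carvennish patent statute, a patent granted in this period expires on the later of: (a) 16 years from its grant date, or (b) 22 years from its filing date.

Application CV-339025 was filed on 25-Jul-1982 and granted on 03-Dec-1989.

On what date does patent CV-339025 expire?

2005-12-03

(a) grant + 16 years → 3 December 2005.
(b) filing + 22 years → 25 July 2004.
Later of the two: 3 December 2005.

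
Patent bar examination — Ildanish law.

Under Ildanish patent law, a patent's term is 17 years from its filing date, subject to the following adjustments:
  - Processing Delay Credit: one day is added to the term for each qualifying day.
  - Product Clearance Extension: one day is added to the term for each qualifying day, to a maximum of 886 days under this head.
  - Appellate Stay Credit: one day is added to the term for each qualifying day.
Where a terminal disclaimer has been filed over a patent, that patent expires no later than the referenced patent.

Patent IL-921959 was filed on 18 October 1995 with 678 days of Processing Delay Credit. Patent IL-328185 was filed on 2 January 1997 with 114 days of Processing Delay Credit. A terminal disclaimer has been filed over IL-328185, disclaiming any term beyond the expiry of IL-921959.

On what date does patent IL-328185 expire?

Natural term of IL-328185:
  Base: filing + 17 years → 2 January 2014.
  Processing Delay Credit: +114 days → 26 April 2014.
Expiry of referenced patent IL-921959:
  Base: filing + 17 years → 18 October 2012.
  Processing Delay Credit: +678 days → 27 August 2014.
Terminal disclaimer: IL-328185 expires on the earlier of 26 April 2014 and 27 August 2014.

2014-04-26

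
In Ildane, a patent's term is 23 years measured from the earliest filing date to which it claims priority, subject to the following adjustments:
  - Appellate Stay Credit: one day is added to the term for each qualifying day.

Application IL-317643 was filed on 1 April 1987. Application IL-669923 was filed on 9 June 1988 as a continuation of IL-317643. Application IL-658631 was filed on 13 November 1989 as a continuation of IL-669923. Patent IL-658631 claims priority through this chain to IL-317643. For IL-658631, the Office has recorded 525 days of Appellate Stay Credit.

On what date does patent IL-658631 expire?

Earliest priority filing: 1 April 1987.
Base term: 1 April 1987 + 23 years → 1 April 2010.
Appellate Stay Credit: +525 days → 8 September 2011.

September 8, 2011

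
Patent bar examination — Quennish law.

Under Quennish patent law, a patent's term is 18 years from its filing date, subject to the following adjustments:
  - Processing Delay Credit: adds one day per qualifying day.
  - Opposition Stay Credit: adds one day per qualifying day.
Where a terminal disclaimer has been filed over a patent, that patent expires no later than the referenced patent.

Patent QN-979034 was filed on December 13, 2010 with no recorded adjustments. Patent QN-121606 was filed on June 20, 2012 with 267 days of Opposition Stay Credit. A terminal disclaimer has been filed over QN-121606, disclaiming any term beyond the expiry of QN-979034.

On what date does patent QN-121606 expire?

Natural term of QN-121606:
  Base: filing + 18 years → 20 June 2030.
  Opposition Stay Credit: +267 days → 14 March 2031.
Expiry of referenced patent QN-979034:
  Base: filing + 18 years → 13 December 2028.
Terminal disclaimer: QN-121606 expires on the earlier of 14 March 2031 and 13 December 2028.

2028-12-13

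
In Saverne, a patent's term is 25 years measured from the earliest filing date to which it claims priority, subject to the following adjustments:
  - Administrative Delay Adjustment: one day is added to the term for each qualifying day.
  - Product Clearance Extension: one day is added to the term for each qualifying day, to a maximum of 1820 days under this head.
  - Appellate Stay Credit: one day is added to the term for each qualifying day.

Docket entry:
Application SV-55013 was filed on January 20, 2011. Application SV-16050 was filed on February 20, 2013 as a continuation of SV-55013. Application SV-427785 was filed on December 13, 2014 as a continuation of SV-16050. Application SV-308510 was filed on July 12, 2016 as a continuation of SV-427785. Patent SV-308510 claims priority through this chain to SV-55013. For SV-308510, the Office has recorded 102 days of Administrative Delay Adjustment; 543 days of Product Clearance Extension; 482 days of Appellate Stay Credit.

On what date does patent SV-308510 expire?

February 20, 2039

Earliest priority filing: 20 January 2011.
Base term: 20 January 2011 + 25 years → 20 January 2036.
Administrative Delay Adjustment: +102 days → 1 May 2036.
Product Clearance Extension: 543 days (within the 1820-day cap) → +543 days → 26 October 2037.
Appellate Stay Credit: +482 days → 20 February 2039.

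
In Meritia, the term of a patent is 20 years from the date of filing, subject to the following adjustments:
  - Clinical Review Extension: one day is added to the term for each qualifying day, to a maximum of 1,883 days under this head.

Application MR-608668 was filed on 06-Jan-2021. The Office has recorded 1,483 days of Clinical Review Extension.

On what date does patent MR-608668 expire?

2045-01-28

Base term: filing date + 20 years → 6 January 2041.
Clinical Review Extension: 1483 days (within the 1883-day cap) → +1483 days → 28 January 2045.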